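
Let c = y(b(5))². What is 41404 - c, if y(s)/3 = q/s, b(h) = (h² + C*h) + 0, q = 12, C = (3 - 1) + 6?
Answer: 174930604/4225 ≈ 41404.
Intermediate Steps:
C = 8 (C = 2 + 6 = 8)
b(h) = h² + 8*h (b(h) = (h² + 8*h) + 0 = h² + 8*h)
y(s) = 36/s (y(s) = 3*(12/s) = 36/s)
c = 1296/4225 (c = (36/((5*(8 + 5))))² = (36/((5*13)))² = (36/65)² = 1296/4225 ≈ 0.30675)
41404 - c = 41404 - 1*1296/4225 = 41404 - 1296/4225 = 174930604/4225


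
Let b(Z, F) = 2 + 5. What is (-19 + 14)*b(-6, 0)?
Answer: -35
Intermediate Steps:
b(Z, F) = 7
(-19 + 14)*b(-6, 0) = (-19 + 14)*7 = -5*7 = -35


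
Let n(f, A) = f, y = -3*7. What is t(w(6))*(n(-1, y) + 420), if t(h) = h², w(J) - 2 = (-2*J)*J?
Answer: 2053100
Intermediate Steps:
y = -21
w(J) = 2 - 2*J² (w(J) = 2 + (-2*J)*J = 2 - 2*J²)
t(w(6))*(n(-1, y) + 420) = (2 - 2*6²)²*(-1 + 420) = (2 - 2*36)²*419 = (2 - 72)²*419 = (-70)²*419 = 4900*419 = 2053100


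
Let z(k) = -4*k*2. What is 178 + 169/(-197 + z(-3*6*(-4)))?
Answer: 137425/773 ≈ 177.78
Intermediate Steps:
z(k) = -8*k
178 + 169/(-197 + z(-3*6*(-4))) = 178 + 169/(-197 - 8*(-3*6)*(-4)) = 178 + 169/(-197 - (-144)*(-4)) = 178 + 169/(-197 - 8*72) = 178 + 169/(-197 - 576) = 178 + 169/(-773) = 178 - 1/773*169 = 178 - 169/773 = 137425/773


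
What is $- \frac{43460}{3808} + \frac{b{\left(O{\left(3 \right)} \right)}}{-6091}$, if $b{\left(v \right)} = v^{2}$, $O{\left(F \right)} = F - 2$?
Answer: $- \frac{66179667}{5798632} \approx -11.413$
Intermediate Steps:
$O{\left(F \right)} = -2 + F$ ($O{\left(F \right)} = F - 2 = -2 + F$)
$- \frac{43460}{3808} + \frac{b{\left(O{\left(3 \right)} \right)}}{-6091} = - \frac{43460}{3808} + \frac{\left(-2 + 3\right)^{2}}{-6091} = \left(-43460\right) \frac{1}{3808} + 1^{2} \left(- \frac{1}{6091}\right) = - \frac{10865}{952} + 1 \left(- \frac{1}{6091}\right) = - \frac{10865}{952} - \frac{1}{6091} = - \frac{66179667}{5798632}$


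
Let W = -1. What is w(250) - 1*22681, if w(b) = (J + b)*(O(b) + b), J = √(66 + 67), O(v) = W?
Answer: 39569 + 249*√133 ≈ 42441.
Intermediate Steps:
O(v) = -1
J = √133 ≈ 11.533
w(b) = (-1 + b)*(b + √133) (w(b) = (√133 + b)*(-1 + b) = (b + √133)*(-1 + b) = (-1 + b)*(b + √133))
w(250) - 1*22681 = (250² - 1*250 - √133 + 250*√133) - 1*22681 = (62500 - 250 - √133 + 250*√133) - 22681 = (62250 + 249*√133) - 22681 = 39569 + 249*√133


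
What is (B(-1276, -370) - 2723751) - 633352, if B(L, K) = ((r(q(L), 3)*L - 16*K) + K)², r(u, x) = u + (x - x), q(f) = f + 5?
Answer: 2648251646613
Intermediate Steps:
q(f) = 5 + f
r(u, x) = u (r(u, x) = u + 0 = u)
B(L, K) = (-15*K + L*(5 + L))² (B(L, K) = (((5 + L)*L - 16*K) + K)² = ((L*(5 + L) - 16*K) + K)² = ((-16*K + L*(5 + L)) + K)² = (-15*K + L*(5 + L))²)
(B(-1276, -370) - 2723751) - 633352 = ((15*(-370) - 1*(-1276)*(5 - 1276))² - 2723751) - 633352 = ((-5550 - 1*(-1276)*(-1271))² - 2723751) - 633352 = ((-5550 - 1621796)² - 2723751) - 633352 = ((-1627346)² - 2723751) - 633352 = (2648255003716 - 2723751) - 633352 = 2648252279965 - 633352 = 2648251646613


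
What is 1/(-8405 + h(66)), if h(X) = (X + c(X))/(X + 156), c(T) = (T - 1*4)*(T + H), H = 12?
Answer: -37/310168 ≈ -0.00011929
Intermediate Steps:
c(T) = (-4 + T)*(12 + T) (c(T) = (T - 1*4)*(T + 12) = (T - 4)*(12 + T) = (-4 + T)*(12 + T))
h(X) = (-48 + X² + 9*X)/(156 + X) (h(X) = (X + (-48 + X² + 8*X))/(X + 156) = (-48 + X² + 9*X)/(156 + X))
1/(-8405 + h(66)) = 1/(-8405 + (-48 + 66² + 9*66)/(156 + 66)) = 1/(-8405 + (-48 + 4356 + 594)/222) = 1/(-8405 + (1/222)*4902) = 1/(-8405 + 817/37) = 1/(-310168/37) = -37/310168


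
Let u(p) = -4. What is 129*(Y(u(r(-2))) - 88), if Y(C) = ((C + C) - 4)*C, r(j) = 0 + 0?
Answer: -5160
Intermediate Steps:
r(j) = 0
Y(C) = C*(-4 + 2*C) (Y(C) = (2*C - 4)*C = (-4 + 2*C)*C = C*(-4 + 2*C))
129*(Y(u(r(-2))) - 88) = 129*(2*(-4)*(-2 - 4) - 88) = 129*(2*(-4)*(-6) - 88) = 129*(48 - 88) = 129*(-40) = -5160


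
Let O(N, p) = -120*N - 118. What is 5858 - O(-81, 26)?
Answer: -3744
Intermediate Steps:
O(N, p) = -118 - 120*N
5858 - O(-81, 26) = 5858 - (-118 - 120*(-81)) = 5858 - (-118 + 9720) = 5858 - 1*9602 = 5858 - 9602 = -3744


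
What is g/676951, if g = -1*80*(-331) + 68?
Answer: 26548/676951 ≈ 0.039217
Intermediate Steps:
g = 26548 (g = -80*(-331) + 68 = 26480 + 68 = 26548)
g/676951 = 26548/676951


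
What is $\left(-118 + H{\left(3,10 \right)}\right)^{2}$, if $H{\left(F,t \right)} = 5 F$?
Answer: $10609$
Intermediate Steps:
$\left(-118 + H{\left(3,10 \right)}\right)^{2} = \left(-118 + 5 \cdot 3\right)^{2} = \left(-118 + 15\right)^{2} = \left(-103\right)^{2} = 10609$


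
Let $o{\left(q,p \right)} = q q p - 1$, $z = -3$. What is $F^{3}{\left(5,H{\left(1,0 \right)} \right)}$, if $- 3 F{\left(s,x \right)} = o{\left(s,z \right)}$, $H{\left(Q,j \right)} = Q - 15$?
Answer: $\frac{438976}{27} \approx 16258.0$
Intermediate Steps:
$H{\left(Q,j \right)} = -15 + Q$ ($H{\left(Q,j \right)} = Q - 15 = -15 + Q$)
$o{\left(q,p \right)} = -1 + p q^{2}$ ($o{\left(q,p \right)} = q^{2} p - 1 = p q^{2} - 1 = -1 + p q^{2}$)
$F{\left(s,x \right)} = \frac{1}{3} + s^{2}$ ($F{\left(s,x \right)} = - \frac{-1 - 3 s^{2}}{3} = \frac{1}{3} + s^{2}$)
$F^{3}{\left(5,H{\left(1,0 \right)} \right)} = \left(\frac{1}{3} + 5^{2}\right)^{3} = \left(\frac{1}{3} + 25\right)^{3} = \left(\frac{76}{3}\right)^{3} = \frac{438976}{27}$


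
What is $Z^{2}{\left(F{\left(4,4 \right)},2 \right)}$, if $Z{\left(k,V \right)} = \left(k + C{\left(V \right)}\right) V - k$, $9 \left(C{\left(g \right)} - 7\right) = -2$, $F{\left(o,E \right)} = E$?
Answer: $\frac{24964}{81} \approx 308.2$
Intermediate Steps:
$C{\left(g \right)} = \frac{61}{9}$ ($C{\left(g \right)} = 7 + \frac{1}{9} \left(-2\right) = 7 - \frac{2}{9} = \frac{61}{9}$)
$Z{\left(k,V \right)} = - k + V \left(\frac{61}{9} + k\right)$ ($Z{\left(k,V \right)} = \left(k + \frac{61}{9}\right) V - k = \left(\frac{61}{9} + k\right) V - k = V \left(\frac{61}{9} + k\right) - k = - k + V \left(\frac{61}{9} + k\right)$)
$Z^{2}{\left(F{\left(4,4 \right)},2 \right)} = \left(\left(-1\right) 4 + \frac{61}{9} \cdot 2 + 2 \cdot 4\right)^{2} = \left(-4 + \frac{122}{9} + 8\right)^{2} = \left(\frac{158}{9}\right)^{2} = \frac{24964}{81}$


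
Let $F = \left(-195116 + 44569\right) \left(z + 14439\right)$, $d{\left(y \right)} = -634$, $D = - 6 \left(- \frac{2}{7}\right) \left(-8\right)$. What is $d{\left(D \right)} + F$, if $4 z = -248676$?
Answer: $7185607676$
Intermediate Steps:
$z = -62169$ ($z = \frac{1}{4} \left(-248676\right) = -62169$)
$D = - \frac{96}{7}$ ($D = - 6 \left(\left(-2\right) \frac{1}{7}\right) \left(-8\right) = \left(-6\right) \left(- \frac{2}{7}\right) \left(-8\right) = \frac{12}{7} \left(-8\right) = - \frac{96}{7} \approx -13.714$)
$F = 7185608310$ ($F = \left(-195116 + 44569\right) \left(-62169 + 14439\right) = \left(-150547\right) \left(-47730\right) = 7185608310$)
$d{\left(D \right)} + F = -634 + 7185608310 = 7185607676$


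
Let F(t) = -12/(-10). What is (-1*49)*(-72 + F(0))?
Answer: 17346/5 ≈ 3469.2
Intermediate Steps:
F(t) = 6/5 (F(t) = -12*(-1/10) = 6/5)
(-1*49)*(-72 + F(0)) = (-1*49)*(-72 + 6/5) = -49*(-354/5) = 17346/5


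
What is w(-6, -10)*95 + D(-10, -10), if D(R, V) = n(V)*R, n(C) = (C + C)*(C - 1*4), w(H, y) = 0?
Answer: -2800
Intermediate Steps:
n(C) = 2*C*(-4 + C) (n(C) = (2*C)*(C - 4) = (2*C)*(-4 + C) = 2*C*(-4 + C))
D(R, V) = 2*R*V*(-4 + V) (D(R, V) = (2*V*(-4 + V))*R = 2*R*V*(-4 + V))
w(-6, -10)*95 + D(-10, -10) = 0*95 + 2*(-10)*(-10)*(-4 - 10) = 0 + 2*(-10)*(-10)*(-14) = 0 - 2800 = -2800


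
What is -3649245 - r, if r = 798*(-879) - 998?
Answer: -2946805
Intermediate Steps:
r = -702440 (r = -701442 - 998 = -702440)
-3649245 - r = -3649245 - 1*(-702440) = -3649245 + 702440 = -2946805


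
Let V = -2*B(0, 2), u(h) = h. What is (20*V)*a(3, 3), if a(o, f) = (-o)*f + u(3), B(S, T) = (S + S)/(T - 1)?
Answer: 0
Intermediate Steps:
B(S, T) = 2*S/(-1 + T) (B(S, T) = (2*S)/(-1 + T) = 2*S/(-1 + T))
V = 0 (V = -4*0/(-1 + 2) = -4*0/1 = -4*0 = -2*0 = 0)
a(o, f) = 3 - f*o (a(o, f) = (-o)*f + 3 = -f*o + 3 = 3 - f*o)
(20*V)*a(3, 3) = (20*0)*(3 - 1*3*3) = 0*(3 - 9) = 0*(-6) = 0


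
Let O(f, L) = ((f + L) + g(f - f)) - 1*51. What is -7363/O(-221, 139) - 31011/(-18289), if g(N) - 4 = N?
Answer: 138662326/2359281 ≈ 58.773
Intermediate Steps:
g(N) = 4 + N
O(f, L) = -47 + L + f (O(f, L) = ((f + L) + (4 + (f - f))) - 1*51 = ((L + f) + (4 + 0)) - 51 = ((L + f) + 4) - 51 = (4 + L + f) - 51 = -47 + L + f)
-7363/O(-221, 139) - 31011/(-18289) = -7363/(-47 + 139 - 221) - 31011/(-18289) = -7363/(-129) - 31011*(-1/18289) = -7363*(-1/129) + 31011/18289 = 7363/129 + 31011/18289 = 138662326/2359281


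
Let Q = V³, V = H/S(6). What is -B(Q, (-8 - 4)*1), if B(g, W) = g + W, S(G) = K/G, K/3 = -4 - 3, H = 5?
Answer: 5116/343 ≈ 14.915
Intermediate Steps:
K = -21 (K = 3*(-4 - 3) = 3*(-7) = -21)
S(G) = -21/G
V = -10/7 (V = 5/((-21/6)) = 5/((-21*⅙)) = 5/(-7/2) = 5*(-2/7) = -10/7 ≈ -1.4286)
Q = -1000/343 (Q = (-10/7)³ = -1000/343 ≈ -2.9155)
B(g, W) = W + g
-B(Q, (-8 - 4)*1) = -((-8 - 4)*1 - 1000/343) = -(-12*1 - 1000/343) = -(-12 - 1000/343) = -1*(-5116/343) = 5116/343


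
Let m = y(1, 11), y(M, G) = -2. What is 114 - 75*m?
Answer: 264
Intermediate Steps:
m = -2
114 - 75*m = 114 - 75*(-2) = 114 + 150 = 264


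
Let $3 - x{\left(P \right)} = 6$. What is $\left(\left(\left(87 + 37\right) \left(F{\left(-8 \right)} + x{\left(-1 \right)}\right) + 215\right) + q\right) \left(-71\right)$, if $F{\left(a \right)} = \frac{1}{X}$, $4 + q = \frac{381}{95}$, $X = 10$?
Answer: $\frac{975256}{95} \approx 10266.0$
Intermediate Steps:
$x{\left(P \right)} = -3$ ($x{\left(P \right)} = 3 - 6 = -3$)
$q = \frac{1}{95}$ ($q = -4 + \frac{381}{95} = \frac{1}{95} \approx 0.010526$)
$F{\left(a \right)} = \frac{1}{10}$
$\left(\left(\left(87 + 37\right) \left(F{\left(-8 \right)} + x{\left(-1 \right)}\right) + 215\right) + q\right) \left(-71\right) = \left(\left(\left(87 + 37\right) \left(\frac{1}{10} - 3\right) + 215\right) + \frac{1}{95}\right) \left(-71\right) = \left(\left(124 \left(- \frac{29}{10}\right) + 215\right) + \frac{1}{95}\right) \left(-71\right) = \left(\left(- \frac{1798}{5} + 215\right) + \frac{1}{95}\right) \left(-71\right) = \left(- \frac{723}{5} + \frac{1}{95}\right) \left(-71\right) = \left(- \frac{13736}{95}\right) \left(-71\right) = \frac{975256}{95}$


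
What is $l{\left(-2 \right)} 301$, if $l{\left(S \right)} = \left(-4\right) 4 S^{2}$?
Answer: $-19264$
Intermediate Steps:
$l{\left(S \right)} = - 16 S^{2}$
$l{\left(-2 \right)} 301 = - 16 \left(-2\right)^{2} \cdot 301 = \left(-16\right) 4 \cdot 301 = \left(-64\right) 301 = -19264$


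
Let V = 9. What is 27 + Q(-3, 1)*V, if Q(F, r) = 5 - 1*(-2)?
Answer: 90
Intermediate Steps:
Q(F, r) = 7 (Q(F, r) = 5 + 2 = 7)
27 + Q(-3, 1)*V = 27 + 7*9 = 27 + 63 = 90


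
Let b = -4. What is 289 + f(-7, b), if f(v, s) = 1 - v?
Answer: 297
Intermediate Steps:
289 + f(-7, b) = 289 + (1 - 1*(-7)) = 289 + (1 + 7) = 289 + 8 = 297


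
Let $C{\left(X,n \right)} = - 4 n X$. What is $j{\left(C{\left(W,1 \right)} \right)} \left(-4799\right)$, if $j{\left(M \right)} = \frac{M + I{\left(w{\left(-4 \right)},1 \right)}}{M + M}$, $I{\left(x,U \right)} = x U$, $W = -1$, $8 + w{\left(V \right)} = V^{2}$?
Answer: $- \frac{14397}{2} \approx -7198.5$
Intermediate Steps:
$w{\left(V \right)} = -8 + V^{2}$
$C{\left(X,n \right)} = - 4 X n$
$I{\left(x,U \right)} = U x$
$j{\left(M \right)} = \frac{8 + M}{2 M}$ ($j{\left(M \right)} = \frac{M + 1 \left(-8 + \left(-4\right)^{2}\right)}{M + M} = \frac{M + 1 \left(-8 + 16\right)}{2 M} = \left(M + 1 \cdot 8\right) \frac{1}{2 M} = \left(M + 8\right) \frac{1}{2 M} = \left(8 + M\right) \frac{1}{2 M} = \frac{8 + M}{2 M}$)
$j{\left(C{\left(W,1 \right)} \right)} \left(-4799\right) = \frac{8 - \left(-4\right) 1}{2 \left(\left(-4\right) \left(-1\right) 1\right)} \left(-4799\right) = \frac{8 + 4}{2 \cdot 4} \left(-4799\right) = \frac{1}{2} \cdot \frac{1}{4} \cdot 12 \left(-4799\right) = \frac{3}{2} \left(-4799\right) = - \frac{14397}{2}$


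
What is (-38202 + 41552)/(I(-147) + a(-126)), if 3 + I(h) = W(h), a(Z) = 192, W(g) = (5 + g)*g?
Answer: 3350/21063 ≈ 0.15905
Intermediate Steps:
W(g) = g*(5 + g)
I(h) = -3 + h*(5 + h)
(-38202 + 41552)/(I(-147) + a(-126)) = (-38202 + 41552)/((-3 - 147*(5 - 147)) + 192) = 3350/((-3 - 147*(-142)) + 192) = 3350/((-3 + 20874) + 192) = 3350/(20871 + 192) = 3350/21063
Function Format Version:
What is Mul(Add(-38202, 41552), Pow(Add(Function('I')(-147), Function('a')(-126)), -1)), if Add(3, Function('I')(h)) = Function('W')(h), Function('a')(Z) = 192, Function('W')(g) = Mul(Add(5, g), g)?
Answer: Rational(3350, 21063) ≈ 0.15905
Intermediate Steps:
Function('W')(g) = Mul(g, Add(5, g))
Function('I')(h) = Add(-3, Mul(h, Add(5, h)))
Mul(Add(-38202, 41552), Pow(Add(Function('I')(-147), Function('a')(-126)), -1)) = Mul(Add(-38202, 41552), Pow(Add(Add(-3, Mul(-147, Add(5, -147))), 192), -1)) = Mul(3350, Pow(Add(Add(-3, Mul(-147, -142)), 192), -1)) = Mul(3350, Pow(Add(Add(-3, 20874), 192), -1)) = Mul(3350, Pow(Add(20871, 192), -1)) = Mul(3350, Pow(21063, -1)) = Mul(3350, Rational(1, 21063)) = Rational(3350, 21063)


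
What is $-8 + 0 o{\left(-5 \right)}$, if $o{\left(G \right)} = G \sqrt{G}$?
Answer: $-8$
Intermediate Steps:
$o{\left(G \right)} = G^{\frac{3}{2}}$
$-8 + 0 o{\left(-5 \right)} = -8 + 0 \left(-5\right)^{\frac{3}{2}} = -8 + 0 \left(- 5 i \sqrt{5}\right) = -8 + 0 = -8$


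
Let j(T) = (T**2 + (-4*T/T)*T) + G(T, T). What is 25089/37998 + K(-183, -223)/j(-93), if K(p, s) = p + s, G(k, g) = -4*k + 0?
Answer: 8156807/13219082 ≈ 0.61705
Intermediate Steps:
G(k, g) = -4*k
j(T) = T**2 - 8*T (j(T) = (T**2 + (-4*T/T)*T) - 4*T = (T**2 + (-4*1)*T) - 4*T = (T**2 - 4*T) - 4*T = T**2 - 8*T)
25089/37998 + K(-183, -223)/j(-93) = 25089/37998 + (-183 - 223)/((-93*(-8 - 93))) = 25089*(1/37998) - 406/((-93*(-101))) = 8363/12666 - 406/9393 = 8156807/13219082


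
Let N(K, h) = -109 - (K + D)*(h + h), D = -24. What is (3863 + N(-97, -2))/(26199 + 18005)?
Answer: 1635/22102 ≈ 0.073975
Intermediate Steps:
N(K, h) = -109 - 2*h*(-24 + K) (N(K, h) = -109 - (K - 24)*(h + h) = -109 - (-24 + K)*2*h = -109 - 2*h*(-24 + K))
(3863 + N(-97, -2))/(26199 + 18005) = (3863 + (-109 + 48*(-2) - 2*(-97)*(-2)))/(26199 + 18005) = (3863 + (-109 - 96 - 388))/44204 = (3863 - 593)*(1/44204) = 3270*(1/44204) = 1635/22102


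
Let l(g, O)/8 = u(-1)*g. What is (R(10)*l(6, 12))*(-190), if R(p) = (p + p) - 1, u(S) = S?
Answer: 173280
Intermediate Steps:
l(g, O) = -8*g (l(g, O) = 8*(-g) = -8*g)
R(p) = -1 + 2*p (R(p) = 2*p - 1 = -1 + 2*p)
(R(10)*l(6, 12))*(-190) = ((-1 + 2*10)*(-8*6))*(-190) = ((-1 + 20)*(-48))*(-190) = (19*(-48))*(-190) = -912*(-190) = 173280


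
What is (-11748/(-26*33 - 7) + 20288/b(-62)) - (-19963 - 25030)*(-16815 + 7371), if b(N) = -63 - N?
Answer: -367568053952/865 ≈ -4.2493e+8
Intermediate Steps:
(-11748/(-26*33 - 7) + 20288/b(-62)) - (-19963 - 25030)*(-16815 + 7371) = (-11748/(-26*33 - 7) + 20288/(-63 - 1*(-62))) - (-19963 - 25030)*(-16815 + 7371) = (-11748/(-858 - 7) + 20288/(-63 + 62)) - (-44993)*(-9444) = (-11748/(-865) + 20288/(-1)) - 1*424913892 = (-11748*(-1/865) + 20288*(-1)) - 424913892 = (11748/865 - 20288) - 424913892 = -17537372/865 - 424913892 = -367568053952/865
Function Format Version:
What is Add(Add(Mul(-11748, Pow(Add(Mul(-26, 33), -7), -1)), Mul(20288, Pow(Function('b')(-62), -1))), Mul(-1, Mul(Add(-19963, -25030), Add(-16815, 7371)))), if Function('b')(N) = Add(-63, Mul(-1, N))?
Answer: Rational(-367568053952, 865) ≈ -4.2493e+8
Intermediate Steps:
Add(Add(Mul(-11748, Pow(Add(Mul(-26, 33), -7), -1)), Mul(20288, Pow(Function('b')(-62), -1))), Mul(-1, Mul(Add(-19963, -25030), Add(-16815, 7371)))) = Add(Add(Mul(-11748, Pow(Add(Mul(-26, 33), -7), -1)), Mul(20288, Pow(Add(-63, Mul(-1, -62)), -1))), Mul(-1, Mul(Add(-19963, -25030), Add(-16815, 7371)))) = Add(Add(Mul(-11748, Pow(Add(-858, -7), -1)), Mul(20288, Pow(Add(-63, 62), -1))), Mul(-1, Mul(-44993, -9444))) = Add(Add(Mul(-11748, Pow(-865, -1)), Mul(20288, Pow(-1, -1))), Mul(-1, 424913892)) = Add(Add(Mul(-11748, Rational(-1, 865)), Mul(20288, -1)), -424913892) = Add(Add(Rational(11748, 865), -20288), -424913892) = Add(Rational(-17537372, 865), -424913892) = Rational(-367568053952, 865)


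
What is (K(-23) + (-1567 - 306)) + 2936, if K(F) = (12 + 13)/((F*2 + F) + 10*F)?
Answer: 317812/299 ≈ 1062.9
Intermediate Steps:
K(F) = 25/(13*F) (K(F) = 25/((2*F + F) + 10*F) = 25/(3*F + 10*F) = 25/((13*F)) = 25*(1/(13*F)) = 25/(13*F))
(K(-23) + (-1567 - 306)) + 2936 = ((25/13)/(-23) + (-1567 - 306)) + 2936 = ((25/13)*(-1/23) - 1873) + 2936 = (-25/299 - 1873) + 2936 = -560052/299 + 2936 = 317812/299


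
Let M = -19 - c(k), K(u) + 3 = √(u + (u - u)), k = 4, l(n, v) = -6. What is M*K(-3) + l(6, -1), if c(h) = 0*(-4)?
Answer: 51 - 19*I*√3 ≈ 51.0 - 32.909*I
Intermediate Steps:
c(h) = 0
K(u) = -3 + √u (K(u) = -3 + √(u + (u - u)) = -3 + √(u + 0) = -3 + √u)
M = -19 (M = -19 - 1*0 = -19 + 0 = -19)
M*K(-3) + l(6, -1) = -19*(-3 + √(-3)) - 6 = -19*(-3 + I*√3) - 6 = (57 - 19*I*√3) - 6 = 51 - 19*I*√3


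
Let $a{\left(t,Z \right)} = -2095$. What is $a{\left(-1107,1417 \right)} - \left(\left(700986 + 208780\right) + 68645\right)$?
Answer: $-980506$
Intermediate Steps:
$a{\left(-1107,1417 \right)} - \left(\left(700986 + 208780\right) + 68645\right) = -2095 - \left(\left(700986 + 208780\right) + 68645\right) = -2095 - \left(909766 + 68645\right) = -2095 - 978411 = -980506$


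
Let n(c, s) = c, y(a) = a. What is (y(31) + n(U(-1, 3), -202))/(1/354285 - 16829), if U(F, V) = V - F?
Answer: -1771425/851751752 ≈ -0.0020797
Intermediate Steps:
(y(31) + n(U(-1, 3), -202))/(1/354285 - 16829) = (31 + (3 - 1*(-1)))/(1/354285 - 16829) = (31 + (3 + 1))/(1/354285 - 16829) = (31 + 4)/(-5962262264/354285) = 35*(-354285/5962262264) = -1771425/851751752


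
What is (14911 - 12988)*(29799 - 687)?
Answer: 55982376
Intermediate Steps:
(14911 - 12988)*(29799 - 687) = 1923*29112 = 55982376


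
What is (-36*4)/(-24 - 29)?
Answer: 144/53 ≈ 2.7170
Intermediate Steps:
(-36*4)/(-24 - 29) = -144/(-53) = -1/53*(-144) = 144/53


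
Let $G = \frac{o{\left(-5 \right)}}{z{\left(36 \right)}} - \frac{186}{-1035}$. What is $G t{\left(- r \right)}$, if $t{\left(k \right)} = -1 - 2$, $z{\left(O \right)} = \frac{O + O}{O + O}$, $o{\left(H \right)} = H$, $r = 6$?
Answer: $\frac{1663}{115} \approx 14.461$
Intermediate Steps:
$z{\left(O \right)} = 1$ ($z{\left(O \right)} = \frac{2 O}{2 O} = 2 O \frac{1}{2 O} = 1$)
$t{\left(k \right)} = -3$ ($t{\left(k \right)} = -1 - 2 = -3$)
$G = - \frac{1663}{345}$ ($G = - \frac{5}{1} - \frac{186}{-1035} = \left(-5\right) 1 - - \frac{62}{345} = -5 + \frac{62}{345} = - \frac{1663}{345} \approx -4.8203$)
$G t{\left(- r \right)} = \left(- \frac{1663}{345}\right) \left(-3\right) = \frac{1663}{115}$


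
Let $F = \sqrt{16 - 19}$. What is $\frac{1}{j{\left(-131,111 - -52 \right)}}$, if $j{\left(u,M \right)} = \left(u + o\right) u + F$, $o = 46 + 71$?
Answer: $\frac{1834}{3363559} - \frac{i \sqrt{3}}{3363559} \approx 0.00054526 - 5.1495 \cdot 10^{-7} i$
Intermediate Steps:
$o = 117$
$F = i \sqrt{3}$ ($F = \sqrt{-3} = i \sqrt{3} \approx 1.732 i$)
$j{\left(u,M \right)} = i \sqrt{3} + u \left(117 + u\right)$ ($j{\left(u,M \right)} = \left(u + 117\right) u + i \sqrt{3} = \left(117 + u\right) u + i \sqrt{3} = u \left(117 + u\right) + i \sqrt{3} = i \sqrt{3} + u \left(117 + u\right)$)
$\frac{1}{j{\left(-131,111 - -52 \right)}} = \frac{1}{\left(-131\right)^{2} + 117 \left(-131\right) + i \sqrt{3}} = \frac{1}{17161 - 15327 + i \sqrt{3}} = \frac{1}{1834 + i \sqrt{3}}$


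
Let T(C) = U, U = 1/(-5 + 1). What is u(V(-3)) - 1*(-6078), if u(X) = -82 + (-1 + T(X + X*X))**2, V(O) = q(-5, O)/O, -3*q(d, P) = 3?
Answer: 95961/16 ≈ 5997.6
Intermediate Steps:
q(d, P) = -1 (q(d, P) = -1/3*3 = -1)
U = -1/4 (U = 1/(-4) = -1/4 ≈ -0.25000)
T(C) = -1/4
V(O) = -1/O
u(X) = -1287/16 (u(X) = -82 + (-1 - 1/4)**2 = -82 + (-5/4)**2 = -82 + 25/16 = -1287/16)
u(V(-3)) - 1*(-6078) = -1287/16 - 1*(-6078) = -1287/16 + 6078 = 95961/16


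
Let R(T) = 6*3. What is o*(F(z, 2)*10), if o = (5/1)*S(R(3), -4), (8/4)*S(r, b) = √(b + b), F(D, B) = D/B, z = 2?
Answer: 50*I*√2 ≈ 70.711*I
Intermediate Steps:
R(T) = 18
S(r, b) = √2*√b/2 (S(r, b) = √(b + b)/2 = √(2*b)/2 = (√2*√b)/2 = √2*√b/2)
o = 5*I*√2 (o = (5/1)*(√2*√(-4)/2) = (1*5)*(√2*(2*I)/2) = 5*(I*√2) = 5*I*√2 ≈ 7.0711*I)
o*(F(z, 2)*10) = (5*I*√2)*((2/2)*10) = (5*I*√2)*((2*(½))*10) = (5*I*√2)*(1*10) = (5*I*√2)*10 = 50*I*√2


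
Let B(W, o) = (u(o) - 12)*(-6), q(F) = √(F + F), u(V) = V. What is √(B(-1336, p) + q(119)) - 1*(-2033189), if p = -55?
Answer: 2033189 + √(402 + √238) ≈ 2.0332e+6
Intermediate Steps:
q(F) = √2*√F (q(F) = √(2*F) = √2*√F)
B(W, o) = 72 - 6*o (B(W, o) = (o - 12)*(-6) = (-12 + o)*(-6) = 72 - 6*o)
√(B(-1336, p) + q(119)) - 1*(-2033189) = √((72 - 6*(-55)) + √2*√119) - 1*(-2033189) = √((72 + 330) + √238) + 2033189 = √(402 + √238) + 2033189 = 2033189 + √(402 + √238)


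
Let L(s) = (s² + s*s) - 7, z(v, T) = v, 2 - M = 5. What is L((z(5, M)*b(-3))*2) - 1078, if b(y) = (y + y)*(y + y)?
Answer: 258115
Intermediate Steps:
M = -3 (M = 2 - 1*5 = 2 - 5 = -3)
b(y) = 4*y² (b(y) = (2*y)*(2*y) = 4*y²)
L(s) = -7 + 2*s² (L(s) = (s² + s²) - 7 = 2*s² - 7 = -7 + 2*s²)
L((z(5, M)*b(-3))*2) - 1078 = (-7 + 2*((5*(4*(-3)²))*2)²) - 1078 = (-7 + 2*((5*(4*9))*2)²) - 1078 = (-7 + 2*((5*36)*2)²) - 1078 = (-7 + 2*(180*2)²) - 1078 = (-7 + 2*360²) - 1078 = (-7 + 2*129600) - 1078 = (-7 + 259200) - 1078 = 259193 - 1078 = 258115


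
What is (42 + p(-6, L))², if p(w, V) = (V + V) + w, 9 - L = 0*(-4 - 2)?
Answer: 2916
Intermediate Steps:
L = 9 (L = 9 - 0*(-4 - 2) = 9 - 0*(-6) = 9 - 1*0 = 9 + 0 = 9)
p(w, V) = w + 2*V (p(w, V) = 2*V + w = w + 2*V)
(42 + p(-6, L))² = (42 + (-6 + 2*9))² = (42 + (-6 + 18))² = (42 + 12)² = 54² = 2916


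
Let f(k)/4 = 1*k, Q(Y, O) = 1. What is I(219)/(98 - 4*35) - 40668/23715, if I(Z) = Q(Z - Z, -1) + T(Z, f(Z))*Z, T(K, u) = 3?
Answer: -137401/7905 ≈ -17.382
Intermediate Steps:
f(k) = 4*k (f(k) = 4*(1*k) = 4*k)
I(Z) = 1 + 3*Z
I(219)/(98 - 4*35) - 40668/23715 = (1 + 3*219)/(98 - 4*35) - 40668/23715 = (1 + 657)/(98 - 140) - 40668*1/23715 = 658/(-42) - 13556/7905 = 658*(-1/42) - 13556/7905 = -47/3 - 13556/7905 = -137401/7905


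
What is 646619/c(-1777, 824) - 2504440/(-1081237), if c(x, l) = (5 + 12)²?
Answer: 699872170863/312477493 ≈ 2239.8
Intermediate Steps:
c(x, l) = 289 (c(x, l) = 17² = 289)
646619/c(-1777, 824) - 2504440/(-1081237) = 646619/289 - 2504440/(-1081237) = 646619*(1/289) - 2504440*(-1/1081237) = 646619/289 + 2504440/1081237 = 699872170863/312477493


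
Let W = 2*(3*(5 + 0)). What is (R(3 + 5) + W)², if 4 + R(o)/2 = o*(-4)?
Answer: 1764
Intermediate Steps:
W = 30 (W = 2*(3*5) = 2*15 = 30)
R(o) = -8 - 8*o (R(o) = -8 + 2*(o*(-4)) = -8 + 2*(-4*o) = -8 - 8*o)
(R(3 + 5) + W)² = ((-8 - 8*(3 + 5)) + 30)² = ((-8 - 8*8) + 30)² = ((-8 - 64) + 30)² = (-72 + 30)² = (-42)² = 1764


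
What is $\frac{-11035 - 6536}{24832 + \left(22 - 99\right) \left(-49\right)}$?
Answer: $- \frac{5857}{9535} \approx -0.61426$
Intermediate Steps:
$\frac{-11035 - 6536}{24832 + \left(22 - 99\right) \left(-49\right)} = - \frac{17571}{24832 - -3773} = - \frac{17571}{24832 + 3773} = - \frac{17571}{28605} = \left(-17571\right) \frac{1}{28605} = - \frac{5857}{9535}$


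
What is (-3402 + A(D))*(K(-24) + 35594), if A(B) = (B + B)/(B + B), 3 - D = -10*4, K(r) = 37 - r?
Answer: -121262655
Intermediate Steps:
D = 43 (D = 3 - (-10)*4 = 3 - 1*(-40) = 3 + 40 = 43)
A(B) = 1 (A(B) = (2*B)/((2*B)) = (2*B)*(1/(2*B)) = 1)
(-3402 + A(D))*(K(-24) + 35594) = (-3402 + 1)*((37 - 1*(-24)) + 35594) = -3401*((37 + 24) + 35594) = -3401*(61 + 35594) = -3401*35655 = -121262655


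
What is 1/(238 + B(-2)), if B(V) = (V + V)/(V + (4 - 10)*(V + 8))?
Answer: 19/4524 ≈ 0.0041998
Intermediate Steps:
B(V) = 2*V/(-48 - 5*V) (B(V) = (2*V)/(V - 6*(8 + V)) = (2*V)/(V + (-48 - 6*V)) = (2*V)/(-48 - 5*V) = 2*V/(-48 - 5*V))
1/(238 + B(-2)) = 1/(238 - 2*(-2)/(48 + 5*(-2))) = 1/(238 - 2*(-2)/(48 - 10)) = 1/(238 - 2*(-2)/38) = 1/(238 - 2*(-2)*1/38) = 1/(238 + 2/19) = 1/(4524/19) = 19/4524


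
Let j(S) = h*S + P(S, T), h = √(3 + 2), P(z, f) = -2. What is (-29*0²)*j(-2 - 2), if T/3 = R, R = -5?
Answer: 0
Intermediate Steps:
T = -15 (T = 3*(-5) = -15)
h = √5 ≈ 2.2361
j(S) = -2 + S*√5 (j(S) = √5*S - 2 = S*√5 - 2 = -2 + S*√5)
(-29*0²)*j(-2 - 2) = (-29*0²)*(-2 + (-2 - 2)*√5) = (-29*0)*(-2 - 4*√5) = 0*(-2 - 4*√5) = 0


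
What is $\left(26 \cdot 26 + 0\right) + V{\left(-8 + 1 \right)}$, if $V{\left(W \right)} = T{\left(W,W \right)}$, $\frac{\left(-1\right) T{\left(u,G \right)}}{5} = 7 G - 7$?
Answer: $956$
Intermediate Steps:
$T{\left(u,G \right)} = 35 - 35 G$ ($T{\left(u,G \right)} = - 5 \left(7 G - 7\right) = - 5 \left(-7 + 7 G\right) = 35 - 35 G$)
$V{\left(W \right)} = 35 - 35 W$
$\left(26 \cdot 26 + 0\right) + V{\left(-8 + 1 \right)} = \left(26 \cdot 26 + 0\right) - \left(-35 + 35 \left(-8 + 1\right)\right) = \left(676 + 0\right) + \left(35 - -245\right) = 676 + \left(35 + 245\right) = 676 + 280 = 956$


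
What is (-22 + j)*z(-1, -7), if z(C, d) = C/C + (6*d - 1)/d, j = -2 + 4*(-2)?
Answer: -1600/7 ≈ -228.57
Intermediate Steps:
j = -10 (j = -2 - 8 = -10)
z(C, d) = 1 + (-1 + 6*d)/d
(-22 + j)*z(-1, -7) = (-22 - 10)*(7 - 1/(-7)) = -32*(7 - 1*(-⅐)) = -32*(7 + ⅐) = -32*50/7 = -1600/7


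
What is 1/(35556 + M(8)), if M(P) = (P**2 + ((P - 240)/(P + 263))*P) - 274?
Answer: 271/9576910 ≈ 2.8297e-5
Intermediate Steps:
M(P) = -274 + P**2 + P*(-240 + P)/(263 + P) (M(P) = (P**2 + ((-240 + P)/(263 + P))*P) - 274 = (P**2 + P*(-240 + P)/(263 + P)) - 274 = -274 + P**2 + P*(-240 + P)/(263 + P))
1/(35556 + M(8)) = 1/(35556 + (-72062 + 8**3 - 514*8 + 264*8**2)/(263 + 8)) = 1/(35556 + (-72062 + 512 - 4112 + 264*64)/271) = 1/(35556 + (-72062 + 512 - 4112 + 16896)/271) = 1/(35556 + (1/271)*(-58766)) = 1/(35556 - 58766/271) = 1/(9576910/271) = 271/9576910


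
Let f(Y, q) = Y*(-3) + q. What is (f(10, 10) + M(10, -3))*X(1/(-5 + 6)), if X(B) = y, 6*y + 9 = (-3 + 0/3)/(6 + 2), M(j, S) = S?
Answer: 575/16 ≈ 35.938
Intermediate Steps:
f(Y, q) = q - 3*Y (f(Y, q) = -3*Y + q = q - 3*Y)
y = -25/16 (y = -3/2 + ((-3 + 0/3)/(6 + 2))/6 = -3/2 + ((-3 + 0*(1/3))/8)/6 = -3/2 + ((-3 + 0)*(1/8))/6 = -3/2 + (-3*1/8)/6 = -3/2 + (1/6)*(-3/8) = -3/2 - 1/16 = -25/16 ≈ -1.5625)
X(B) = -25/16
(f(10, 10) + M(10, -3))*X(1/(-5 + 6)) = ((10 - 3*10) - 3)*(-25/16) = ((10 - 30) - 3)*(-25/16) = (-20 - 3)*(-25/16) = -23*(-25/16) = 575/16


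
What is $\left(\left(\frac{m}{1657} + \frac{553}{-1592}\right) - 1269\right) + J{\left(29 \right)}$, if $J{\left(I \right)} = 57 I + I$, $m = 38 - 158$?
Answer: $\frac{1088363511}{2637944} \approx 412.58$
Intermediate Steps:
$m = -120$ ($m = 38 - 158 = -120$)
$J{\left(I \right)} = 58 I$
$\left(\left(\frac{m}{1657} + \frac{553}{-1592}\right) - 1269\right) + J{\left(29 \right)} = \left(\left(- \frac{120}{1657} + \frac{553}{-1592}\right) - 1269\right) + 58 \cdot 29 = \left(\left(\left(-120\right) \frac{1}{1657} + 553 \left(- \frac{1}{1592}\right)\right) - 1269\right) + 1682 = \left(\left(- \frac{120}{1657} - \frac{553}{1592}\right) - 1269\right) + 1682 = \left(- \frac{1107361}{2637944} - 1269\right) + 1682 = - \frac{3348658297}{2637944} + 1682 = \frac{1088363511}{2637944}$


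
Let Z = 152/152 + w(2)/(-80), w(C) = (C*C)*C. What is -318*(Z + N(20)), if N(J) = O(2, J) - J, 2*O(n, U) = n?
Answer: 28779/5 ≈ 5755.8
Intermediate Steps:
O(n, U) = n/2
w(C) = C³ (w(C) = C²*C = C³)
N(J) = 1 - J (N(J) = (½)*2 - J = 1 - J)
Z = 9/10 (Z = 152/152 + 2³/(-80) = 152*(1/152) + 8*(-1/80) = 1 - ⅒ = 9/10 ≈ 0.90000)
-318*(Z + N(20)) = -318*(9/10 + (1 - 1*20)) = -318*(9/10 + (1 - 20)) = -318*(9/10 - 19) = -318*(-181/10) = 28779/5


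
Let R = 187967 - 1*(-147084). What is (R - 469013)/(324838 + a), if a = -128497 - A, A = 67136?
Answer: -133962/129205 ≈ -1.0368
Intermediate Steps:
a = -195633 (a = -128497 - 1*67136 = -128497 - 67136 = -195633)
R = 335051 (R = 187967 + 147084 = 335051)
(R - 469013)/(324838 + a) = (335051 - 469013)/(324838 - 195633) = -133962/129205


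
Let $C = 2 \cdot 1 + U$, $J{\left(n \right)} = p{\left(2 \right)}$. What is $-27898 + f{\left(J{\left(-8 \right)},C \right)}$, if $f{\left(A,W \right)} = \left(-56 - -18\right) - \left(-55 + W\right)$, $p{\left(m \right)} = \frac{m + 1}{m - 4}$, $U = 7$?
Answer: $-27890$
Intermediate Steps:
$p{\left(m \right)} = \frac{1 + m}{-4 + m}$
$J{\left(n \right)} = - \frac{3}{2}$ ($J{\left(n \right)} = \frac{1 + 2}{-4 + 2} = \frac{1}{-2} \cdot 3 = \left(- \frac{1}{2}\right) 3 = - \frac{3}{2}$)
$C = 9$ ($C = 2 \cdot 1 + 7 = 2 + 7 = 9$)
$f{\left(A,W \right)} = 17 - W$ ($f{\left(A,W \right)} = \left(-56 + 18\right) - \left(-55 + W\right) = -38 - \left(-55 + W\right) = 17 - W$)
$-27898 + f{\left(J{\left(-8 \right)},C \right)} = -27898 + \left(17 - 9\right) = -27898 + 8 = -27890$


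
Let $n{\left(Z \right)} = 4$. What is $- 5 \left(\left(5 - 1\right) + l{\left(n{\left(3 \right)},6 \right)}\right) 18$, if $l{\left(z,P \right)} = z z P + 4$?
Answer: $-9360$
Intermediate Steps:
$l{\left(z,P \right)} = 4 + P z^{2}$ ($l{\left(z,P \right)} = z^{2} P + 4 = P z^{2} + 4 = 4 + P z^{2}$)
$- 5 \left(\left(5 - 1\right) + l{\left(n{\left(3 \right)},6 \right)}\right) 18 = - 5 \left(\left(5 - 1\right) + \left(4 + 6 \cdot 4^{2}\right)\right) 18 = - 5 \left(4 + \left(4 + 6 \cdot 16\right)\right) 18 = - 5 \left(4 + \left(4 + 96\right)\right) 18 = - 5 \left(4 + 100\right) 18 = \left(-5\right) 104 \cdot 18 = \left(-520\right) 18 = -9360$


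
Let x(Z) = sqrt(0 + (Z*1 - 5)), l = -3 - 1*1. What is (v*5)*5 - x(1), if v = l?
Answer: -100 - 2*I ≈ -100.0 - 2.0*I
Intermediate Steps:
l = -4 (l = -3 - 1 = -4)
v = -4
x(Z) = sqrt(-5 + Z) (x(Z) = sqrt(0 + (Z - 5)) = sqrt(0 + (-5 + Z)) = sqrt(-5 + Z))
(v*5)*5 - x(1) = -4*5*5 - sqrt(-5 + 1) = -20*5 - sqrt(-4) = -100 - 2*I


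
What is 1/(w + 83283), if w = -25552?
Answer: 1/57731 ≈ 1.7322e-5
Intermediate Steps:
1/(w + 83283) = 1/(-25552 + 83283) = 1/57731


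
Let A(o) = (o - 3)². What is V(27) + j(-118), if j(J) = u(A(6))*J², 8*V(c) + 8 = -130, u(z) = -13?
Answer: -724117/4 ≈ -1.8103e+5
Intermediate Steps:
A(o) = (-3 + o)²
V(c) = -69/4 (V(c) = -1 + (⅛)*(-130) = -1 - 65/4 = -69/4)
j(J) = -13*J²
V(27) + j(-118) = -69/4 - 13*(-118)² = -69/4 - 13*13924 = -69/4 - 181012 = -724117/4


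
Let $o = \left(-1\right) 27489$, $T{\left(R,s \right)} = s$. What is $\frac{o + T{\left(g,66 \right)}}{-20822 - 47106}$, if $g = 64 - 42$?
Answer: $\frac{27423}{67928} \approx 0.40371$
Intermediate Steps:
$g = 22$
$o = -27489$
$\frac{o + T{\left(g,66 \right)}}{-20822 - 47106} = \frac{-27489 + 66}{-20822 - 47106} = - \frac{27423}{-67928} = \left(-27423\right) \left(- \frac{1}{67928}\right) = \frac{27423}{67928}$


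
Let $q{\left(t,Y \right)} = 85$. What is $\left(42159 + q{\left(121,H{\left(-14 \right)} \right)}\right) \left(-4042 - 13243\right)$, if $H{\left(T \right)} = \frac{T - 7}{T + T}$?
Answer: $-730187540$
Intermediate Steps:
$H{\left(T \right)} = \frac{-7 + T}{2 T}$
$\left(42159 + q{\left(121,H{\left(-14 \right)} \right)}\right) \left(-4042 - 13243\right) = \left(42159 + 85\right) \left(-4042 - 13243\right) = 42244 \left(-17285\right) = -730187540$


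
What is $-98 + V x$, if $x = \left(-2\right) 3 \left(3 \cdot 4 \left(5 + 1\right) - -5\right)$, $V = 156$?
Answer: $-72170$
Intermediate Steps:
$x = -462$ ($x = - 6 \left(12 \cdot 6 + 5\right) = - 6 \left(72 + 5\right) = \left(-6\right) 77 = -462$)
$-98 + V x = -98 + 156 \left(-462\right) = -98 - 72072 = -72170$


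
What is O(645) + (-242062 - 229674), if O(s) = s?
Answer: -471091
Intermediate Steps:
O(645) + (-242062 - 229674) = 645 + (-242062 - 229674) = 645 - 471736 = -471091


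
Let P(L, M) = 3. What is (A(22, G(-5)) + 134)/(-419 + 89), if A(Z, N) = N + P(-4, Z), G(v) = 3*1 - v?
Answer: -29/66 ≈ -0.43939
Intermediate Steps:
G(v) = 3 - v
A(Z, N) = 3 + N (A(Z, N) = N + 3 = 3 + N)
(A(22, G(-5)) + 134)/(-419 + 89) = ((3 + (3 - 1*(-5))) + 134)/(-419 + 89) = ((3 + (3 + 5)) + 134)/(-330) = ((3 + 8) + 134)*(-1/330) = (11 + 134)*(-1/330) = 145*(-1/330) = -29/66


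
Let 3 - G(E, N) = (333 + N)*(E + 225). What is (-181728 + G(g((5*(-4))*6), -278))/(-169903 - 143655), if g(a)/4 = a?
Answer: 83850/156779 ≈ 0.53483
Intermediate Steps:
g(a) = 4*a
G(E, N) = 3 - (225 + E)*(333 + N) (G(E, N) = 3 - (333 + N)*(E + 225) = 3 - (333 + N)*(225 + E) = 3 - (225 + E)*(333 + N))
(-181728 + G(g((5*(-4))*6), -278))/(-169903 - 143655) = (-181728 + (-74922 - 1332*(5*(-4))*6 - 225*(-278) - 1*4*((5*(-4))*6)*(-278)))/(-169903 - 143655) = (-181728 + (-74922 - 1332*(-20*6) + 62550 - 1*4*(-20*6)*(-278)))/(-313558) = (-181728 + (-74922 - 1332*(-120) + 62550 - 1*4*(-120)*(-278)))*(-1/313558) = (-181728 + (-74922 - 333*(-480) + 62550 - 1*(-480)*(-278)))*(-1/313558) = (-181728 + (-74922 + 159840 + 62550 - 133440))*(-1/313558) = (-181728 + 14028)*(-1/313558) = -167700*(-1/313558) = 83850/156779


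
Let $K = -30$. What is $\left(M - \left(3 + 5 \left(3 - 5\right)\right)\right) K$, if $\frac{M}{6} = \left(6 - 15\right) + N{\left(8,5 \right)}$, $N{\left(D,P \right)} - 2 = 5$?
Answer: $150$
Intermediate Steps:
$N{\left(D,P \right)} = 7$ ($N{\left(D,P \right)} = 2 + 5 = 7$)
$M = -12$ ($M = 6 \left(\left(6 - 15\right) + 7\right) = 6 \left(-9 + 7\right) = 6 \left(-2\right) = -12$)
$\left(M - \left(3 + 5 \left(3 - 5\right)\right)\right) K = \left(-12 - \left(3 + 5 \left(3 - 5\right)\right)\right) \left(-30\right) = \left(-12 - -7\right) \left(-30\right) = \left(-12 + \left(10 - 3\right)\right) \left(-30\right) = \left(-12 + 7\right) \left(-30\right) = \left(-5\right) \left(-30\right) = 150$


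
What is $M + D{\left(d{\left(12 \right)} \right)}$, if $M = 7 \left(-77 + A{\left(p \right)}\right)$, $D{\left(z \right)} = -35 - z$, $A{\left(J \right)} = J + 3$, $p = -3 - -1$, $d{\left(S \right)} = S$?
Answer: $-579$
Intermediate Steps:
$p = -2$ ($p = -3 + 1 = -2$)
$A{\left(J \right)} = 3 + J$
$M = -532$ ($M = 7 \left(-77 + \left(3 - 2\right)\right) = 7 \left(-77 + 1\right) = 7 \left(-76\right) = -532$)
$M + D{\left(d{\left(12 \right)} \right)} = -532 - 47 = -579$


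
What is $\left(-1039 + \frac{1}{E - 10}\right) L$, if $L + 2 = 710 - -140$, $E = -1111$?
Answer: $- \frac{987682560}{1121} \approx -8.8107 \cdot 10^{5}$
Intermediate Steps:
$L = 848$ ($L = -2 + \left(710 - -140\right) = -2 + \left(710 + 140\right) = -2 + 850 = 848$)
$\left(-1039 + \frac{1}{E - 10}\right) L = \left(-1039 + \frac{1}{-1111 - 10}\right) 848 = \left(-1039 + \frac{1}{-1121}\right) 848 = \left(-1039 - \frac{1}{1121}\right) 848 = \left(- \frac{1164720}{1121}\right) 848 = - \frac{987682560}{1121}$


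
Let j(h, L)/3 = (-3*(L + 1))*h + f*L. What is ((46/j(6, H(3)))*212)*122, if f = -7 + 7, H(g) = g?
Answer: -148718/27 ≈ -5508.1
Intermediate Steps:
f = 0
j(h, L) = 3*h*(-3 - 3*L) (j(h, L) = 3*((-3*(L + 1))*h + 0*L) = 3*((-3*(1 + L))*h + 0) = 3*((-3 - 3*L)*h + 0) = 3*(h*(-3 - 3*L) + 0) = 3*(h*(-3 - 3*L)) = 3*h*(-3 - 3*L))
((46/j(6, H(3)))*212)*122 = ((46/((9*6*(-1 - 1*3))))*212)*122 = ((46/((9*6*(-1 - 3))))*212)*122 = ((46/((9*6*(-4))))*212)*122 = ((46/(-216))*212)*122 = ((46*(-1/216))*212)*122 = -23/108*212*122 = -1219/27*122 = -148718/27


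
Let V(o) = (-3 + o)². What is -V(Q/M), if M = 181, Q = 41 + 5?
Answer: -247009/32761 ≈ -7.5397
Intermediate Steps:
Q = 46
-V(Q/M) = -(-3 + 46/181)² = -(-497/181)² = -1*247009/32761 = -247009/32761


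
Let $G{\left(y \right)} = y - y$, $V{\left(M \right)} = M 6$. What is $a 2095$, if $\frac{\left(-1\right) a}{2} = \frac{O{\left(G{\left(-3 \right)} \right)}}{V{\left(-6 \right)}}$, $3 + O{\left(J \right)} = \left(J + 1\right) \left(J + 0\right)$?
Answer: $- \frac{2095}{6} \approx -349.17$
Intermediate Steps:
$V{\left(M \right)} = 6 M$
$G{\left(y \right)} = 0$
$O{\left(J \right)} = -3 + J \left(1 + J\right)$ ($O{\left(J \right)} = -3 + \left(J + 1\right) \left(J + 0\right) = -3 + \left(1 + J\right) J = -3 + J \left(1 + J\right)$)
$a = - \frac{1}{6}$ ($a = - 2 \frac{-3 + 0 + 0^{2}}{6 \left(-6\right)} = - 2 \frac{-3 + 0 + 0}{-36} = - 2 \left(\left(-3\right) \left(- \frac{1}{36}\right)\right) = \left(-2\right) \frac{1}{12} = - \frac{1}{6} \approx -0.16667$)
$a 2095 = \left(- \frac{1}{6}\right) 2095 = - \frac{2095}{6}$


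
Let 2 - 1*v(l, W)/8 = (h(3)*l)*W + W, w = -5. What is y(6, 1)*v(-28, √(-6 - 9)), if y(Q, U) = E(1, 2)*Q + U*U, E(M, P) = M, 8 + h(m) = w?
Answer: 112 - 20440*I*√15 ≈ 112.0 - 79164.0*I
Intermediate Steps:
h(m) = -13 (h(m) = -8 - 5 = -13)
v(l, W) = 16 - 8*W + 104*W*l (v(l, W) = 16 - 8*((-13*l)*W + W) = 16 - 8*(-13*W*l + W) = 16 - 8*(W - 13*W*l) = 16 + (-8*W + 104*W*l) = 16 - 8*W + 104*W*l)
y(Q, U) = Q + U² (y(Q, U) = 1*Q + U*U = Q + U²)
y(6, 1)*v(-28, √(-6 - 9)) = (6 + 1²)*(16 - 8*√(-6 - 9) + 104*√(-6 - 9)*(-28)) = (6 + 1)*(16 - 8*I*√15 + 104*√(-15)*(-28)) = 7*(16 - 8*I*√15 + 104*(I*√15)*(-28)) = 7*(16 - 8*I*√15 - 2912*I*√15) = 7*(16 - 2920*I*√15) = 112 - 20440*I*√15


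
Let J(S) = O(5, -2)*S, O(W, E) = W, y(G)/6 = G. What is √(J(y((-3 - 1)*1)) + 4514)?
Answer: 13*√26 ≈ 66.287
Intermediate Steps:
y(G) = 6*G
J(S) = 5*S
√(J(y((-3 - 1)*1)) + 4514) = √(5*(6*((-3 - 1)*1)) + 4514) = √(5*(6*(-4*1)) + 4514) = √(5*(6*(-4)) + 4514) = √(5*(-24) + 4514) = √(-120 + 4514) = √4394 = 13*√26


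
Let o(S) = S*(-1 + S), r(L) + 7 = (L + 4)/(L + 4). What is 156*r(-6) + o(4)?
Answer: -924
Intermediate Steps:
r(L) = -6 (r(L) = -7 + (L + 4)/(L + 4) = -7 + (4 + L)/(4 + L) = -7 + 1 = -6)
156*r(-6) + o(4) = 156*(-6) + 4*(-1 + 4) = -936 + 4*3 = -936 + 12 = -924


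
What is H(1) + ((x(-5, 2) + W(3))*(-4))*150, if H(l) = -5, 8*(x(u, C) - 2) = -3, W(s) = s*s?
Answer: -6380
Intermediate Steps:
W(s) = s**2
x(u, C) = 13/8 (x(u, C) = 2 + (1/8)*(-3) = 2 - 3/8 = 13/8)
H(1) + ((x(-5, 2) + W(3))*(-4))*150 = -5 + ((13/8 + 3**2)*(-4))*150 = -5 + ((13/8 + 9)*(-4))*150 = -5 + ((85/8)*(-4))*150 = -5 - 85/2*150 = -5 - 6375 = -6380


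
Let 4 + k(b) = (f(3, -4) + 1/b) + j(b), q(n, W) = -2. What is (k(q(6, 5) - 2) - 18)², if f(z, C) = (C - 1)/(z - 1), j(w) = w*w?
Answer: 1225/16 ≈ 76.563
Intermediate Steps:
j(w) = w²
f(z, C) = (-1 + C)/(-1 + z)
k(b) = -13/2 + 1/b + b² (k(b) = -4 + (((-1 - 4)/(-1 + 3) + 1/b) + b²) = -4 + ((-5/2 + 1/b) + b²) = -4 + (-5/2 + 1/b + b²) = -13/2 + 1/b + b²)
(k(q(6, 5) - 2) - 18)² = ((-13/2 + 1/(-2 - 2) + (-2 - 2)²) - 18)² = ((-13/2 + 1/(-4) + (-4)²) - 18)² = ((-13/2 - ¼ + 16) - 18)² = (37/4 - 18)² = (-35/4)² = 1225/16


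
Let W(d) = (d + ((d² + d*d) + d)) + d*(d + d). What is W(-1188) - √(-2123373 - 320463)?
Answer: 5643000 - 2*I*√610959 ≈ 5.643e+6 - 1563.3*I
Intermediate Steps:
W(d) = 2*d + 4*d² (W(d) = (d + ((d² + d²) + d)) + d*(2*d) = (d + (2*d² + d)) + 2*d² = (d + (d + 2*d²)) + 2*d² = (2*d + 2*d²) + 2*d² = 2*d + 4*d²)
W(-1188) - √(-2123373 - 320463) = 2*(-1188)*(1 + 2*(-1188)) - √(-2123373 - 320463) = 2*(-1188)*(1 - 2376) - √(-2443836) = 2*(-1188)*(-2375) - 2*I*√610959 = 5643000 - 2*I*√610959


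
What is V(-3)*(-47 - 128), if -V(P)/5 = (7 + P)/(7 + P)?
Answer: 875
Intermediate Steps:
V(P) = -5 (V(P) = -5*(7 + P)/(7 + P) = -5*1 = -5)
V(-3)*(-47 - 128) = -5*(-47 - 128) = -5*(-175) = 875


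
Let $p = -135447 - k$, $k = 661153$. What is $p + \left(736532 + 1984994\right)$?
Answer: $1924926$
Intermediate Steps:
$p = -796600$ ($p = -135447 - 661153 = -796600$)
$p + \left(736532 + 1984994\right) = -796600 + \left(736532 + 1984994\right) = -796600 + 2721526 = 1924926$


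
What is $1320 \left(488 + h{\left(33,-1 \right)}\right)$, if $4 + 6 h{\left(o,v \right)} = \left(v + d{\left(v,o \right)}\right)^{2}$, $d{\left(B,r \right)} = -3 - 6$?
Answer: $665280$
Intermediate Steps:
$d{\left(B,r \right)} = -9$ ($d{\left(B,r \right)} = -3 - 6 = -9$)
$h{\left(o,v \right)} = - \frac{2}{3} + \frac{\left(-9 + v\right)^{2}}{6}$ ($h{\left(o,v \right)} = - \frac{2}{3} + \frac{\left(v - 9\right)^{2}}{6} = - \frac{2}{3} + \frac{\left(-9 + v\right)^{2}}{6}$)
$1320 \left(488 + h{\left(33,-1 \right)}\right) = 1320 \left(488 - \left(\frac{2}{3} - \frac{\left(-9 - 1\right)^{2}}{6}\right)\right) = 1320 \left(488 - \left(\frac{2}{3} - \frac{\left(-10\right)^{2}}{6}\right)\right) = 1320 \left(488 + \left(- \frac{2}{3} + \frac{1}{6} \cdot 100\right)\right) = 1320 \left(488 + \left(- \frac{2}{3} + \frac{50}{3}\right)\right) = 1320 \left(488 + 16\right) = 1320 \cdot 504 = 665280$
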